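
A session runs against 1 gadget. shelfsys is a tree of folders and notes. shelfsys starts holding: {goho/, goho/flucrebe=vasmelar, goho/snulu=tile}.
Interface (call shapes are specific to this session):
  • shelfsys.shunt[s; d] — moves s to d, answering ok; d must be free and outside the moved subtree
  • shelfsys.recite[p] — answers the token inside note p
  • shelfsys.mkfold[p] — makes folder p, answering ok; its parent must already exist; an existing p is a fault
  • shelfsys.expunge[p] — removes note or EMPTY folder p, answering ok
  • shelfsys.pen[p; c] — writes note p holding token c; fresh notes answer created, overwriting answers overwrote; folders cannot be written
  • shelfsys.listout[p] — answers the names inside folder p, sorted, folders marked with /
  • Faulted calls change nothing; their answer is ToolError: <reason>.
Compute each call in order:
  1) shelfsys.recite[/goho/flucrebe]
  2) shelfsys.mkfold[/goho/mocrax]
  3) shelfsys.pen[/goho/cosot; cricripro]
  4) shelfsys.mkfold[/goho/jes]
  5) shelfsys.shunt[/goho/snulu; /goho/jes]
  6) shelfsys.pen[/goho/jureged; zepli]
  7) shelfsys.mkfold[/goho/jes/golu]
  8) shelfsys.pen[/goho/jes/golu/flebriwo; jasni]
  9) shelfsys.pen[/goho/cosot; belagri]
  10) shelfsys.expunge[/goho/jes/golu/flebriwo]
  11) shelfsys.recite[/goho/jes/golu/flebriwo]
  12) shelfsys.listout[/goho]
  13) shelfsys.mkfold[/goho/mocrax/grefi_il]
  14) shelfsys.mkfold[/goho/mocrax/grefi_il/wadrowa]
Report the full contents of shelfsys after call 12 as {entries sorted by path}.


·→ recite(p→/goho/flucrebe)
·← vasmelar
·→ mkfold(p→/goho/mocrax)
·← ok
·→ pen(p→/goho/cosot, c→cricripro)
·← created
·→ mkfold(p→/goho/jes)
·← ok
·→ shunt(s→/goho/snulu, d→/goho/jes)
·← ToolError: exists
·→ pen(p→/goho/jureged, c→zepli)
·← created
·→ mkfold(p→/goho/jes/golu)
·← ok
·→ pen(p→/goho/jes/golu/flebriwo, c→jasni)
·← created
·→ pen(p→/goho/cosot, c→belagri)
·← overwrote
·→ expunge(p→/goho/jes/golu/flebriwo)
·← ok
·→ recite(p→/goho/jes/golu/flebriwo)
·← ToolError: not found
·→ listout(p→/goho)
·← [cosot, flucrebe, jes/, jureged, mocrax/, snulu]
·→ mkfold(p→/goho/mocrax/grefi_il)
·← ok
·→ mkfold(p→/goho/mocrax/grefi_il/wadrowa)
·← ok

Answer: {goho/, goho/cosot=belagri, goho/flucrebe=vasmelar, goho/jes/, goho/jes/golu/, goho/jureged=zepli, goho/mocrax/, goho/snulu=tile}


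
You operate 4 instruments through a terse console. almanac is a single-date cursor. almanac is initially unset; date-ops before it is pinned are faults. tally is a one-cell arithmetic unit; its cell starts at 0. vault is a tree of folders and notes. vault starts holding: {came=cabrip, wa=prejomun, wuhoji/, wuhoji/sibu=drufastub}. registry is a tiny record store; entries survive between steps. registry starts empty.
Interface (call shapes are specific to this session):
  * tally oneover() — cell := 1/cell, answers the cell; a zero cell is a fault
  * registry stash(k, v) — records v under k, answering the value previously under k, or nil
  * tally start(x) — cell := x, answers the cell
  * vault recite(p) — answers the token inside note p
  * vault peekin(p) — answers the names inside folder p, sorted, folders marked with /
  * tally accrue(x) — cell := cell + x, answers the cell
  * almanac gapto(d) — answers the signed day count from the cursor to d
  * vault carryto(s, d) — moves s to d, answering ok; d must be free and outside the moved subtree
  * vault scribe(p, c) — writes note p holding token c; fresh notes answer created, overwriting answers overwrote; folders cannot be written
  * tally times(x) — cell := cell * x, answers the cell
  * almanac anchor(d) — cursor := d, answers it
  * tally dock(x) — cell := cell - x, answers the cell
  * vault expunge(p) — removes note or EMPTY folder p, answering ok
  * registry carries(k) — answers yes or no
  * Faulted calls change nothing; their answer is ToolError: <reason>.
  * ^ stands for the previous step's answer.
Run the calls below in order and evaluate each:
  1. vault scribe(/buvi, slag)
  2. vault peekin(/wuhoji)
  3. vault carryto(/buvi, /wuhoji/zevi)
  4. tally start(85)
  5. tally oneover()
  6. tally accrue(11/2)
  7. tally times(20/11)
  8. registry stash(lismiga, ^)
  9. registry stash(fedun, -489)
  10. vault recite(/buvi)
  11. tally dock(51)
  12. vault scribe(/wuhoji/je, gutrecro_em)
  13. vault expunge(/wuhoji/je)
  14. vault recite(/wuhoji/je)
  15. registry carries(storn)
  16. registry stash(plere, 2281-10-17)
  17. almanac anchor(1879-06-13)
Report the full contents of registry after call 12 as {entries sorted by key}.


> vault scribe p='/buvi' c='slag'
= created
> vault peekin p='/wuhoji'
= [sibu]
> vault carryto s='/buvi' d='/wuhoji/zevi'
= ok
> tally start x='85'
= 85
> tally oneover
= 1/85
> tally accrue x='11/2'
= 937/170
> tally times x='20/11'
= 1874/187
> registry stash k='lismiga' v='^'
= nil
> registry stash k='fedun' v='-489'
= nil
> vault recite p='/buvi'
= ToolError: not found
> tally dock x='51'
= -7663/187
> vault scribe p='/wuhoji/je' c='gutrecro_em'
= created
> vault expunge p='/wuhoji/je'
= ok
> vault recite p='/wuhoji/je'
= ToolError: not found
> registry carries k='storn'
= no
> registry stash k='plere' v='2281-10-17'
= nil
> almanac anchor d='1879-06-13'
= 1879-06-13

Answer: {fedun=-489, lismiga=1874/187}


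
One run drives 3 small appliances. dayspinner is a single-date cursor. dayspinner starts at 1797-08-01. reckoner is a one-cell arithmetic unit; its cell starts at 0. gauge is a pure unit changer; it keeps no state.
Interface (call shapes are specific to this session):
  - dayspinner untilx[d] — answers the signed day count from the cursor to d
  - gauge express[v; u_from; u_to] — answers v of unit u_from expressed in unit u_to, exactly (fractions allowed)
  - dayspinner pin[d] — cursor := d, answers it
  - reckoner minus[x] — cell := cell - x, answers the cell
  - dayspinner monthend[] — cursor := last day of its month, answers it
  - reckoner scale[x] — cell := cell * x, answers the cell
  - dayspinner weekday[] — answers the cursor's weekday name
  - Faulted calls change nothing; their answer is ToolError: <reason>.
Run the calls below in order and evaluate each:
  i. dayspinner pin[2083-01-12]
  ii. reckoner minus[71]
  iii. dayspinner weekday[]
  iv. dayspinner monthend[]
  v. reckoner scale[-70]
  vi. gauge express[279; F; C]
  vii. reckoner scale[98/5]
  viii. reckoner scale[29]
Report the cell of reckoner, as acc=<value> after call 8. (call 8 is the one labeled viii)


Answer: acc=2824948

Derivation:
Now I run dayspinner pin passing d=2083-01-12, → 2083-01-12.
Now I run reckoner minus passing x=71, yielding -71.
Calling dayspinner weekday: Tuesday.
Now I run dayspinner monthend, yielding 2083-01-31.
Calling reckoner scale passing x=-70, and see 4970.
I call gauge express passing v=279, u_from=F, u_to=C, which returns 1235/9.
I invoke reckoner scale passing x=98/5: 97412.
Calling reckoner scale passing x=29, and get 2824948.


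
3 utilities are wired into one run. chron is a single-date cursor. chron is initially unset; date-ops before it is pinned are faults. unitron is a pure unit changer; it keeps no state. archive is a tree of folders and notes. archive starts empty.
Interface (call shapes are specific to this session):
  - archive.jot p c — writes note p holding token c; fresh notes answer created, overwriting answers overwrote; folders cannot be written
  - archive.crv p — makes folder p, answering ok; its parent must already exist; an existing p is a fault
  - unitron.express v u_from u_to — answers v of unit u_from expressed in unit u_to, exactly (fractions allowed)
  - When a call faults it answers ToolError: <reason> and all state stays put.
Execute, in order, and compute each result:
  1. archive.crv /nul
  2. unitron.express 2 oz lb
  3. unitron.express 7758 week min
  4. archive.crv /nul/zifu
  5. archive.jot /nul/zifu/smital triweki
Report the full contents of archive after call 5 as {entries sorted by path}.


Answer: {nul/, nul/zifu/, nul/zifu/smital=triweki}

Derivation:
Then archive.crv on p: /nul, which returns ok.
Then unitron.express on v: 2, u_from: oz, u_to: lb, giving 1/8.
I use unitron.express on v: 7758, u_from: week, u_to: min, and see 78200640.
I call archive.crv on p: /nul/zifu, and see ok.
I invoke archive.jot on p: /nul/zifu/smital, c: triweki: created.


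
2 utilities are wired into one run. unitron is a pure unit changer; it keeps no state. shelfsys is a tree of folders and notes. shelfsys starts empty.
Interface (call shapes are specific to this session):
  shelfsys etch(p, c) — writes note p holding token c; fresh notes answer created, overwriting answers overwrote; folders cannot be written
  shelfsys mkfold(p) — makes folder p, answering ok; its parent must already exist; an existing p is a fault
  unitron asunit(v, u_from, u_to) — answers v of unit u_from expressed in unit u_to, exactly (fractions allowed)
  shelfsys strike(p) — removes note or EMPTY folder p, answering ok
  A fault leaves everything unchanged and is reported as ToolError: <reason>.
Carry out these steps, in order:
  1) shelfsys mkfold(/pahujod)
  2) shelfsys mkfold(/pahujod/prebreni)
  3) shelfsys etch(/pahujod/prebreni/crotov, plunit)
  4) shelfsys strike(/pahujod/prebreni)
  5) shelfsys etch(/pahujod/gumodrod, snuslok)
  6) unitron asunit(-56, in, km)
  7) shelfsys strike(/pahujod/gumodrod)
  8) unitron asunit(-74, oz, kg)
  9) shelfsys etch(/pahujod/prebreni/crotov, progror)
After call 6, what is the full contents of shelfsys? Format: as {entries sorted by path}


Answer: {pahujod/, pahujod/gumodrod=snuslok, pahujod/prebreni/, pahujod/prebreni/crotov=plunit}

Derivation:
==> shelfsys mkfold(p='/pahujod')
<== ok
==> shelfsys mkfold(p='/pahujod/prebreni')
<== ok
==> shelfsys etch(p='/pahujod/prebreni/crotov', c='plunit')
<== created
==> shelfsys strike(p='/pahujod/prebreni')
<== ToolError: not empty
==> shelfsys etch(p='/pahujod/gumodrod', c='snuslok')
<== created
==> unitron asunit(v='-56', u_from='in', u_to='km')
<== -889/625000
==> shelfsys strike(p='/pahujod/gumodrod')
<== ok
==> unitron asunit(v='-74', u_from='oz', u_to='kg')
<== -1678291769/800000000
==> shelfsys etch(p='/pahujod/prebreni/crotov', c='progror')
<== overwrote


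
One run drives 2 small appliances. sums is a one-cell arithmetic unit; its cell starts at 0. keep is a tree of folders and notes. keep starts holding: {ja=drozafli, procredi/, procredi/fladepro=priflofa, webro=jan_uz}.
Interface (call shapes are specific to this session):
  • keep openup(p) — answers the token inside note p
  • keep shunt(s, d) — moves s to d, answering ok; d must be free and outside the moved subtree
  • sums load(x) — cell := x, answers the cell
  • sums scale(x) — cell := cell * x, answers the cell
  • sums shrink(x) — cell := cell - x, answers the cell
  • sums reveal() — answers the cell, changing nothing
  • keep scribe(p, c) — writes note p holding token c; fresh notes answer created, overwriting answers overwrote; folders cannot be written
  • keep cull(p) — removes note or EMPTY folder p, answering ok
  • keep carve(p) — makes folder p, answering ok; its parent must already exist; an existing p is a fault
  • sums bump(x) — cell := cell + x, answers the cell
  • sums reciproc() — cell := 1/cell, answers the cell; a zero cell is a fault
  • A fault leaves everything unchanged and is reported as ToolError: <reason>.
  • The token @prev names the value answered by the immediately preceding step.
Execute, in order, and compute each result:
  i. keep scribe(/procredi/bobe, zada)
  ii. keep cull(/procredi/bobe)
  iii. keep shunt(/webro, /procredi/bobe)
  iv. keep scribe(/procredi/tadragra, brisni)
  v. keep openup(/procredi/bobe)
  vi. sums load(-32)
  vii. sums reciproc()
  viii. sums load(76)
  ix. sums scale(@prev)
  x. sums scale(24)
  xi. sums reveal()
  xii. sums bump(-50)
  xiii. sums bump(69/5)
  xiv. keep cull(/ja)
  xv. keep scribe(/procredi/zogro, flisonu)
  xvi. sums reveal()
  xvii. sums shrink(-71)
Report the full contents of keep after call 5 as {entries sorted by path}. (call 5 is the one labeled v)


→ keep scribe(p=/procredi/bobe, c=zada)
← created
→ keep cull(p=/procredi/bobe)
← ok
→ keep shunt(s=/webro, d=/procredi/bobe)
← ok
→ keep scribe(p=/procredi/tadragra, c=brisni)
← created
→ keep openup(p=/procredi/bobe)
← jan_uz
→ sums load(x=-32)
← -32
→ sums reciproc()
← -1/32
→ sums load(x=76)
← 76
→ sums scale(x=@prev)
← 5776
→ sums scale(x=24)
← 138624
→ sums reveal()
← 138624
→ sums bump(x=-50)
← 138574
→ sums bump(x=69/5)
← 692939/5
→ keep cull(p=/ja)
← ok
→ keep scribe(p=/procredi/zogro, c=flisonu)
← created
→ sums reveal()
← 692939/5
→ sums shrink(x=-71)
← 693294/5

Answer: {ja=drozafli, procredi/, procredi/bobe=jan_uz, procredi/fladepro=priflofa, procredi/tadragra=brisni}


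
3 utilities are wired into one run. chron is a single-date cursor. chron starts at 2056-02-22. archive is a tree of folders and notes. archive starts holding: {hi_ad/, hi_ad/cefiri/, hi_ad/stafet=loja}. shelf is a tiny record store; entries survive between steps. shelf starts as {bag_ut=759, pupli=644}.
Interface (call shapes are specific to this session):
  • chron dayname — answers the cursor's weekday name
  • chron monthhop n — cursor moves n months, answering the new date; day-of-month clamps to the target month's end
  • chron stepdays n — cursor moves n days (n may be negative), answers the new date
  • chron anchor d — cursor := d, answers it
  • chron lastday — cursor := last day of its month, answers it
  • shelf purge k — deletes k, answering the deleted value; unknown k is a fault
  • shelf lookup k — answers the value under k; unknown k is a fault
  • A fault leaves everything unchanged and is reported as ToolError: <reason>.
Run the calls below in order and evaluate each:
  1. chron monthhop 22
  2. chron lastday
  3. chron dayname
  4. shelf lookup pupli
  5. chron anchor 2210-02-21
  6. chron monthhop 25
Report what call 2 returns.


Answer: 2057-12-31

Derivation:
$ chron monthhop n='22'
[out] 2057-12-22
$ chron lastday
[out] 2057-12-31
$ chron dayname
[out] Monday
$ shelf lookup k='pupli'
[out] 644
$ chron anchor d='2210-02-21'
[out] 2210-02-21
$ chron monthhop n='25'
[out] 2212-03-21


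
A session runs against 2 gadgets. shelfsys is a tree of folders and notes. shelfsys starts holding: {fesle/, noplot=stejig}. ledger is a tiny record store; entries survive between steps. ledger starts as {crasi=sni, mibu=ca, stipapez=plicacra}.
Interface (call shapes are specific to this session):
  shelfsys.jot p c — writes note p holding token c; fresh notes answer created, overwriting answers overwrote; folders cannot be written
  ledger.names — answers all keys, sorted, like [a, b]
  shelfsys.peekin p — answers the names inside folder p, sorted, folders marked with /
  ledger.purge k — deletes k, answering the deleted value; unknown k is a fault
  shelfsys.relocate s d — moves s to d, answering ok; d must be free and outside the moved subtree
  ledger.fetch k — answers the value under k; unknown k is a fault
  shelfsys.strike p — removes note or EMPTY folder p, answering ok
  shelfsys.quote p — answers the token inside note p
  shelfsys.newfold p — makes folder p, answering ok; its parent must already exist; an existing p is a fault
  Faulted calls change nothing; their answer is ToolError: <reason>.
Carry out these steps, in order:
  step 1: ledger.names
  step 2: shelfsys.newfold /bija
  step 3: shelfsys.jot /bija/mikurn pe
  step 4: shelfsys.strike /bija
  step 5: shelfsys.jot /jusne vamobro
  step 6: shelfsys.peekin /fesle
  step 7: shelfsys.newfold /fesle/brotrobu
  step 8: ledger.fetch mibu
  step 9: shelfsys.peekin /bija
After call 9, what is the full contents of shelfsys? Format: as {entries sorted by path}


-> names()
<- [crasi, mibu, stipapez]
-> newfold(/bija)
<- ok
-> jot(/bija/mikurn, pe)
<- created
-> strike(/bija)
<- ToolError: not empty
-> jot(/jusne, vamobro)
<- created
-> peekin(/fesle)
<- []
-> newfold(/fesle/brotrobu)
<- ok
-> fetch(mibu)
<- ca
-> peekin(/bija)
<- [mikurn]

Answer: {bija/, bija/mikurn=pe, fesle/, fesle/brotrobu/, jusne=vamobro, noplot=stejig}


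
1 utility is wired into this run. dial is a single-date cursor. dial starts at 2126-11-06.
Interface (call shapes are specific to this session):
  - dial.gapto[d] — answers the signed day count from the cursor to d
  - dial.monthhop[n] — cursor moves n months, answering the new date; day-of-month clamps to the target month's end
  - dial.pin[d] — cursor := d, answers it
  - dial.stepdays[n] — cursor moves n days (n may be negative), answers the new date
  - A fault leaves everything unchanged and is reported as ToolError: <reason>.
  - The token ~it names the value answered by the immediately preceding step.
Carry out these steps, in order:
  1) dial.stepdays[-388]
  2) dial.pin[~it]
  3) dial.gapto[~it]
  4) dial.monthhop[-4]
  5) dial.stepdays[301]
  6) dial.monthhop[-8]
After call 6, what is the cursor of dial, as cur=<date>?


→ stepdays(n='-388')
← 2125-10-14
→ pin(d='~it')
← 2125-10-14
→ gapto(d='~it')
← 0
→ monthhop(n='-4')
← 2125-06-14
→ stepdays(n='301')
← 2126-04-11
→ monthhop(n='-8')
← 2125-08-11

Answer: cur=2125-08-11


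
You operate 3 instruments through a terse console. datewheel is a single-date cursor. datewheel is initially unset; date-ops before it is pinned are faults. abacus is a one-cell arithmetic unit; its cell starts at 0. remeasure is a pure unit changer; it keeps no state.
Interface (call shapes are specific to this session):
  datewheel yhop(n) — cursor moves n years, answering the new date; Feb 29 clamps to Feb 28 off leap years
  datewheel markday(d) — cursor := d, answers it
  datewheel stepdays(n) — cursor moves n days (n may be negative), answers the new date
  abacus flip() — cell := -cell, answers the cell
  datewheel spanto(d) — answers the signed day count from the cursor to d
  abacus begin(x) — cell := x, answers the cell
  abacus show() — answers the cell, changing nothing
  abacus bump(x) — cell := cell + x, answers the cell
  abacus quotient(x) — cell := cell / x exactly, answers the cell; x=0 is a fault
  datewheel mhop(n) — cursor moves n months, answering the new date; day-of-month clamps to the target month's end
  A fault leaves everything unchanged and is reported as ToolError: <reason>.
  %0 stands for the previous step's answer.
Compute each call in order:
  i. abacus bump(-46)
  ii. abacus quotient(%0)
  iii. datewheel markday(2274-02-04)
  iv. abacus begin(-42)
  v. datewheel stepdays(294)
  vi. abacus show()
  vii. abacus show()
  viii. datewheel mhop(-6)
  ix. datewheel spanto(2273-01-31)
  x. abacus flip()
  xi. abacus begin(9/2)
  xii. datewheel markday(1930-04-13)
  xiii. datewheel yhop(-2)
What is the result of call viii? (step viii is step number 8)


// abacus bump(x=-46) => -46
// abacus quotient(x=%0) => 1
// datewheel markday(d=2274-02-04) => 2274-02-04
// abacus begin(x=-42) => -42
// datewheel stepdays(n=294) => 2274-11-25
// abacus show() => -42
// abacus show() => -42
// datewheel mhop(n=-6) => 2274-05-25
// datewheel spanto(d=2273-01-31) => -479
// abacus flip() => 42
// abacus begin(x=9/2) => 9/2
// datewheel markday(d=1930-04-13) => 1930-04-13
// datewheel yhop(n=-2) => 1928-04-13

Answer: 2274-05-25


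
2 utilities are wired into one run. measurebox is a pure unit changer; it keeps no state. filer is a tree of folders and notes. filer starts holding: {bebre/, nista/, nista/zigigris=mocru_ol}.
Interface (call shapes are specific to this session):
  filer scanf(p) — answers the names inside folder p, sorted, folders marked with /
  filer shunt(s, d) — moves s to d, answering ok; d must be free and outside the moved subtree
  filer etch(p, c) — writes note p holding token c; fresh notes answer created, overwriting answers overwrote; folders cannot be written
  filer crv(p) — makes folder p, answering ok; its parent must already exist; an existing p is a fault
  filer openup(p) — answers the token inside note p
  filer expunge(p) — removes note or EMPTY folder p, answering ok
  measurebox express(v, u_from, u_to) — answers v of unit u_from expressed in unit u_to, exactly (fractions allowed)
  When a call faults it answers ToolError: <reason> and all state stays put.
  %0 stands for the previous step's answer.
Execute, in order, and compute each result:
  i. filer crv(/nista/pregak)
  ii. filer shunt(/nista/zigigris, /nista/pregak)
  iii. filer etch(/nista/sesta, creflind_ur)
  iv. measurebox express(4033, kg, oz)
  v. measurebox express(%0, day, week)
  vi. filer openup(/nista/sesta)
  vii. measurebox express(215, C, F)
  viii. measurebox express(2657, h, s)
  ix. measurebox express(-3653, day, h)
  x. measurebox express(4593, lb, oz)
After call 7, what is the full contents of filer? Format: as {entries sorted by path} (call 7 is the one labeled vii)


·→ filer crv(p→/nista/pregak)
·← ok
·→ filer shunt(s→/nista/zigigris, d→/nista/pregak)
·← ToolError: exists
·→ filer etch(p→/nista/sesta, c→creflind_ur)
·← created
·→ measurebox express(v→4033, u_from→kg, u_to→oz)
·← 6452800000000/45359237
·→ measurebox express(v→%0, u_from→day, u_to→week)
·← 6452800000000/317514659
·→ filer openup(p→/nista/sesta)
·← creflind_ur
·→ measurebox express(v→215, u_from→C, u_to→F)
·← 419
·→ measurebox express(v→2657, u_from→h, u_to→s)
·← 9565200
·→ measurebox express(v→-3653, u_from→day, u_to→h)
·← -87672
·→ measurebox express(v→4593, u_from→lb, u_to→oz)
·← 73488

Answer: {bebre/, nista/, nista/pregak/, nista/sesta=creflind_ur, nista/zigigris=mocru_ol}


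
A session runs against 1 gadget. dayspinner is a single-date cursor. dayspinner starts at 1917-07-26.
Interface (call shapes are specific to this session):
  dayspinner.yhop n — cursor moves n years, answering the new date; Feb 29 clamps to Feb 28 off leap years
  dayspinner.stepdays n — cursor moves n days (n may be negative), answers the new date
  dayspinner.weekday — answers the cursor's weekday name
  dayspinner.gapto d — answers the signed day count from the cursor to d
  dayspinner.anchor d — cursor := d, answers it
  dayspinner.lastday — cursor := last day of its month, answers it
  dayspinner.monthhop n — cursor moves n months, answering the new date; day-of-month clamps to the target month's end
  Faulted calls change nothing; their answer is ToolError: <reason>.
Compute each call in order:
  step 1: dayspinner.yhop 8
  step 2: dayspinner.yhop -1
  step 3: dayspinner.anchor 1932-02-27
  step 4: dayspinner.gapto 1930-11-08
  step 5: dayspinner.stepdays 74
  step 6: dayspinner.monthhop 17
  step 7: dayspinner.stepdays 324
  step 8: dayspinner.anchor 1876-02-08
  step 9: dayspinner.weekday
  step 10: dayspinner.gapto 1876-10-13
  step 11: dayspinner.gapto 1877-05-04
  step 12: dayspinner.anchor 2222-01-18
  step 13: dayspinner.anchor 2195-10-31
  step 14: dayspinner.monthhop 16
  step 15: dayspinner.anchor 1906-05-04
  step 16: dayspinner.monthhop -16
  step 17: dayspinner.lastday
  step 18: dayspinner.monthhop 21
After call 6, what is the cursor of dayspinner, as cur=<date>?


Answer: cur=1933-10-11

Derivation:
I use dayspinner.yhop passing 8, and see 1925-07-26.
I try dayspinner.yhop passing -1: 1924-07-26.
Then dayspinner.anchor passing 1932-02-27, yielding 1932-02-27.
Next I call dayspinner.gapto passing 1930-11-08, → -476.
Using dayspinner.stepdays passing 74, and see 1932-05-11.
Now I run dayspinner.monthhop passing 17: 1933-10-11.
I invoke dayspinner.stepdays passing 324, yielding 1934-08-31.
I invoke dayspinner.anchor passing 1876-02-08, and get 1876-02-08.
Calling dayspinner.weekday(), — result: Tuesday.
I run dayspinner.gapto passing 1876-10-13, giving 248.
Calling dayspinner.gapto passing 1877-05-04, which returns 451.
Then dayspinner.anchor passing 2222-01-18, → 2222-01-18.
I call dayspinner.anchor passing 2195-10-31, yielding 2195-10-31.
Now I run dayspinner.monthhop passing 16, which returns 2197-02-28.
Calling dayspinner.anchor passing 1906-05-04, and get 1906-05-04.
Invoking dayspinner.monthhop passing -16: 1905-01-04.
Now I run dayspinner.lastday(), and get 1905-01-31.
I run dayspinner.monthhop passing 21, and get 1906-10-31.


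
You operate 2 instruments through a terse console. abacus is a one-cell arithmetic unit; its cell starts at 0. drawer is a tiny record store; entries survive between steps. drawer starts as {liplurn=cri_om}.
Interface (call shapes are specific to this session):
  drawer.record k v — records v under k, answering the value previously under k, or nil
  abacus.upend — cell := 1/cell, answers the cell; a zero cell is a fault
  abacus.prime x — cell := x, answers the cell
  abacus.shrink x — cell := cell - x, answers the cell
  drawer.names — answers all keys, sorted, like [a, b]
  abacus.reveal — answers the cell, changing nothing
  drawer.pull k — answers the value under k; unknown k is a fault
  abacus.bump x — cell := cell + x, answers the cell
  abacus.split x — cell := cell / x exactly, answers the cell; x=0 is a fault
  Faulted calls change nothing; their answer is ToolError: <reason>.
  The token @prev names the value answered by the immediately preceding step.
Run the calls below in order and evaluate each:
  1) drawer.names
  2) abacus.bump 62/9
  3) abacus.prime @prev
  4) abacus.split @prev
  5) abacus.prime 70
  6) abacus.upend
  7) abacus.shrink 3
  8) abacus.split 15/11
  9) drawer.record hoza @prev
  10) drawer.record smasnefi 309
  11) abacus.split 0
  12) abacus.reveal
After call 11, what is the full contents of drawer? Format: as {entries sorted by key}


Act: drawer.names[]
Obs: [liplurn]
Act: abacus.bump[x: 62/9]
Obs: 62/9
Act: abacus.prime[x: @prev]
Obs: 62/9
Act: abacus.split[x: @prev]
Obs: 1
Act: abacus.prime[x: 70]
Obs: 70
Act: abacus.upend[]
Obs: 1/70
Act: abacus.shrink[x: 3]
Obs: -209/70
Act: abacus.split[x: 15/11]
Obs: -2299/1050
Act: drawer.record[k: hoza; v: @prev]
Obs: nil
Act: drawer.record[k: smasnefi; v: 309]
Obs: nil
Act: abacus.split[x: 0]
Obs: ToolError: division by zero
Act: abacus.reveal[]
Obs: -2299/1050

Answer: {hoza=-2299/1050, liplurn=cri_om, smasnefi=309}


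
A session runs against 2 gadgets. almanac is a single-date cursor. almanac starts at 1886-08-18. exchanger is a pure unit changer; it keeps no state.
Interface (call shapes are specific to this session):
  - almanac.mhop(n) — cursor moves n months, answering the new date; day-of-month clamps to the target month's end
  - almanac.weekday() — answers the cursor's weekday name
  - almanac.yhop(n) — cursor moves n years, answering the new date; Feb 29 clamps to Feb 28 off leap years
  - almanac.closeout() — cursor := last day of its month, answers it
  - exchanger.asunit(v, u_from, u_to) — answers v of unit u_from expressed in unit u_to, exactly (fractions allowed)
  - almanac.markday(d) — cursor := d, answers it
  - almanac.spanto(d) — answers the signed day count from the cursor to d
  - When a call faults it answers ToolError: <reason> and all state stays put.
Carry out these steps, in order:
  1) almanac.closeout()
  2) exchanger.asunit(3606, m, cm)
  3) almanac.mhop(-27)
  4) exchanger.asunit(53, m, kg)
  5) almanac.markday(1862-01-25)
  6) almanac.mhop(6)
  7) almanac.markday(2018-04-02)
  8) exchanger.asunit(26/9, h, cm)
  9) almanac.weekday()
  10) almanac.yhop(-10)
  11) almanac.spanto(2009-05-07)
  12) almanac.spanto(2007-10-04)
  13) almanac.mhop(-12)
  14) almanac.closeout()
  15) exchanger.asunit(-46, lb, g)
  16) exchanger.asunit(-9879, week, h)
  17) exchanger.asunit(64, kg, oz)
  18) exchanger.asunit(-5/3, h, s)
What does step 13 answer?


Answer: 2007-04-02

Derivation:
Act: closeout[]
Obs: 1886-08-31
Act: asunit[v='3606'; u_from='m'; u_to='cm']
Obs: 360600
Act: mhop[n='-27']
Obs: 1884-05-31
Act: asunit[v='53'; u_from='m'; u_to='kg']
Obs: ToolError: incompatible units
Act: markday[d='1862-01-25']
Obs: 1862-01-25
Act: mhop[n='6']
Obs: 1862-07-25
Act: markday[d='2018-04-02']
Obs: 2018-04-02
Act: asunit[v='26/9'; u_from='h'; u_to='cm']
Obs: ToolError: incompatible units
Act: weekday[]
Obs: Monday
Act: yhop[n='-10']
Obs: 2008-04-02
Act: spanto[d='2009-05-07']
Obs: 400
Act: spanto[d='2007-10-04']
Obs: -181
Act: mhop[n='-12']
Obs: 2007-04-02
Act: closeout[]
Obs: 2007-04-30
Act: asunit[v='-46'; u_from='lb'; u_to='g']
Obs: -1043262451/50000
Act: asunit[v='-9879'; u_from='week'; u_to='h']
Obs: -1659672
Act: asunit[v='64'; u_from='kg'; u_to='oz']
Obs: 102400000000/45359237
Act: asunit[v='-5/3'; u_from='h'; u_to='s']
Obs: -6000


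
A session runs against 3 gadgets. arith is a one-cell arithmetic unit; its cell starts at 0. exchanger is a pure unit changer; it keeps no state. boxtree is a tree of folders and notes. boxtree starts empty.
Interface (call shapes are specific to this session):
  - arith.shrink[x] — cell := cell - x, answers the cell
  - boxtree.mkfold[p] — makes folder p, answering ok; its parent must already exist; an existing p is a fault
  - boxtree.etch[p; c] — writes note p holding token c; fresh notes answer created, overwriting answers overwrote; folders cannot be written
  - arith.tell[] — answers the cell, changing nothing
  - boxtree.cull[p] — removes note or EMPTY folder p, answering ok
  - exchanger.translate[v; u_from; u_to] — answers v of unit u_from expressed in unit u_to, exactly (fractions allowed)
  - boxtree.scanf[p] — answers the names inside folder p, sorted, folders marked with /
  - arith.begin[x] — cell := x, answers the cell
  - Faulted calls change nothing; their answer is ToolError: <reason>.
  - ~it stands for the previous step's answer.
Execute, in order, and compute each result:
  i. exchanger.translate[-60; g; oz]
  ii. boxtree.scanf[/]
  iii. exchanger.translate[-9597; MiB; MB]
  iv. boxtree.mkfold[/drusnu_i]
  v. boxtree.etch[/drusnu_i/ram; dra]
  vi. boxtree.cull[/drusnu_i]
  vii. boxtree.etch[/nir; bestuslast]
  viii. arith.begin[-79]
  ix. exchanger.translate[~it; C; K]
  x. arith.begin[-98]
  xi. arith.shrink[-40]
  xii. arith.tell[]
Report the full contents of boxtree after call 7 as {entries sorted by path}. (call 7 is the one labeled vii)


Answer: {drusnu_i/, drusnu_i/ram=dra, nir=bestuslast}

Derivation:
! exchanger.translate(-60, g, oz) : -96000000/45359237
! boxtree.scanf(/) : []
! exchanger.translate(-9597, MiB, MB) : -157237248/15625
! boxtree.mkfold(/drusnu_i) : ok
! boxtree.etch(/drusnu_i/ram, dra) : created
! boxtree.cull(/drusnu_i) : ToolError: not empty
! boxtree.etch(/nir, bestuslast) : created
! arith.begin(-79) : -79
! exchanger.translate(~it, C, K) : 3883/20
! arith.begin(-98) : -98
! arith.shrink(-40) : -58
! arith.tell() : -58


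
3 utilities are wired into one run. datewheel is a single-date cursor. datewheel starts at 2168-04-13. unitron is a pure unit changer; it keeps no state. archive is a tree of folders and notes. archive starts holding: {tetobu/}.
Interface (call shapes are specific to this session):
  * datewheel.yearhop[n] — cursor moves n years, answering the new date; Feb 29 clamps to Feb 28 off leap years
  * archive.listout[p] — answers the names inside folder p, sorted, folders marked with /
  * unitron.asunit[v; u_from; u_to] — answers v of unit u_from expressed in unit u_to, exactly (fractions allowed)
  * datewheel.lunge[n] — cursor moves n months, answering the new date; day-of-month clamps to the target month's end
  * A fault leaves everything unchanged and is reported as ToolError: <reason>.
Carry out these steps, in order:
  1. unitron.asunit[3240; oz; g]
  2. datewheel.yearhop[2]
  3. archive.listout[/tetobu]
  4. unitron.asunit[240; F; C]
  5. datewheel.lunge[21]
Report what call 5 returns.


Invoking unitron.asunit with v→3240, u_from→oz, u_to→g: 3674098197/40000.
Now I run datewheel.yearhop with n→2, giving 2170-04-13.
Next I call archive.listout with p→/tetobu, yielding [].
I use unitron.asunit with v→240, u_from→F, u_to→C: 1040/9.
Calling datewheel.lunge with n→21, and see 2172-01-13.

Answer: 2172-01-13


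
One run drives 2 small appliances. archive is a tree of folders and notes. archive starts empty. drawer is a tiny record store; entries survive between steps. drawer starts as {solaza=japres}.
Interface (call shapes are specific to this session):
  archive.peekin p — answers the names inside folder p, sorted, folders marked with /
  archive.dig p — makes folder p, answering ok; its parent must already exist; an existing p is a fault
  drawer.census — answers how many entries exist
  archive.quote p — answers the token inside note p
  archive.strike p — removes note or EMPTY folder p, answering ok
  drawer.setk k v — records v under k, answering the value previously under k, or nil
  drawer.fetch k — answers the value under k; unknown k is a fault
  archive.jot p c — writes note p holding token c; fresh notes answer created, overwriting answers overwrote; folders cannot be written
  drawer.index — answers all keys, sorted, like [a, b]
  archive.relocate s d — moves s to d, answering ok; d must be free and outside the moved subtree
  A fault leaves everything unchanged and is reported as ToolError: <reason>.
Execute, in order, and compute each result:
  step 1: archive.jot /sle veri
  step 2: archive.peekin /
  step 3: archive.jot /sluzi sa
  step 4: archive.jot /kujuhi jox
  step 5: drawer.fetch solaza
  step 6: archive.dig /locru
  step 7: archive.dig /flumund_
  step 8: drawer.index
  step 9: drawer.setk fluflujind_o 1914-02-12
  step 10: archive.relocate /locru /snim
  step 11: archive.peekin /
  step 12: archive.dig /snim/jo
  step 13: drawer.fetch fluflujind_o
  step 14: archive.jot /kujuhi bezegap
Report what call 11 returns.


! archive.jot(p: /sle, c: veri) => created
! archive.peekin(p: /) => [sle]
! archive.jot(p: /sluzi, c: sa) => created
! archive.jot(p: /kujuhi, c: jox) => created
! drawer.fetch(k: solaza) => japres
! archive.dig(p: /locru) => ok
! archive.dig(p: /flumund_) => ok
! drawer.index() => [solaza]
! drawer.setk(k: fluflujind_o, v: 1914-02-12) => nil
! archive.relocate(s: /locru, d: /snim) => ok
! archive.peekin(p: /) => [flumund_/, kujuhi, sle, sluzi, snim/]
! archive.dig(p: /snim/jo) => ok
! drawer.fetch(k: fluflujind_o) => 1914-02-12
! archive.jot(p: /kujuhi, c: bezegap) => overwrote

Answer: [flumund_/, kujuhi, sle, sluzi, snim/]


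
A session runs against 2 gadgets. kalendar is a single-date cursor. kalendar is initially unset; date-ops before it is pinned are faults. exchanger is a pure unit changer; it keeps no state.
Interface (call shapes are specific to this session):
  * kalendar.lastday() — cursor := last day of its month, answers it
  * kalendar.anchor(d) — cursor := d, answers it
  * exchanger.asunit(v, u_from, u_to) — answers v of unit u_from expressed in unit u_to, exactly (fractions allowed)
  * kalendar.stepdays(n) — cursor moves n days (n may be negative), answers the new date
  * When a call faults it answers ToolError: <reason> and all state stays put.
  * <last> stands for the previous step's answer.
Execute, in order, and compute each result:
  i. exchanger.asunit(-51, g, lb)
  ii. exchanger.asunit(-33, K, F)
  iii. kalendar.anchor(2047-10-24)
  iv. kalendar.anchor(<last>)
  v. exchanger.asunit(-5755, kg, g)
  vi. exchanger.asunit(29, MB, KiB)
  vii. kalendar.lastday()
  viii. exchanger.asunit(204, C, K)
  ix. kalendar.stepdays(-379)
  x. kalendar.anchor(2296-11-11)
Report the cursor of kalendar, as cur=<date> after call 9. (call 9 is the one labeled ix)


Step: asunit[v='-51'; u_from='g'; u_to='lb']
Result: -5100000/45359237
Step: asunit[v='-33'; u_from='K'; u_to='F']
Result: -51907/100
Step: anchor[d='2047-10-24']
Result: 2047-10-24
Step: anchor[d='<last>']
Result: 2047-10-24
Step: asunit[v='-5755'; u_from='kg'; u_to='g']
Result: -5755000
Step: asunit[v='29'; u_from='MB'; u_to='KiB']
Result: 453125/16
Step: lastday[]
Result: 2047-10-31
Step: asunit[v='204'; u_from='C'; u_to='K']
Result: 9543/20
Step: stepdays[n='-379']
Result: 2046-10-17
Step: anchor[d='2296-11-11']
Result: 2296-11-11

Answer: cur=2046-10-17


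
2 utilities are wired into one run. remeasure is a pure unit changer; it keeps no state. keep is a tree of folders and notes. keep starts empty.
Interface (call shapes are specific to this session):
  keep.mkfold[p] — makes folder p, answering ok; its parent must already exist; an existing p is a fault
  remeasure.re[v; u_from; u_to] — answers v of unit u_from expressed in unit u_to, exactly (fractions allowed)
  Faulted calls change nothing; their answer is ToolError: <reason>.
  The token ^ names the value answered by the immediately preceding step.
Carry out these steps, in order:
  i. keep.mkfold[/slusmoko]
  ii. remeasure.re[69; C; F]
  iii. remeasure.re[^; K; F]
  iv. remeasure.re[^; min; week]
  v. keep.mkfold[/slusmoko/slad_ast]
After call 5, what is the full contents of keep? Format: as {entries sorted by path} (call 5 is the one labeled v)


Answer: {slusmoko/, slusmoko/slad_ast/}

Derivation:
~$ keep.mkfold p→/slusmoko
:: ok
~$ remeasure.re v→69 u_from→C u_to→F
:: 781/5
~$ remeasure.re v→^ u_from→K u_to→F
:: -17851/100
~$ remeasure.re v→^ u_from→min u_to→week
:: -17851/1008000
~$ keep.mkfold p→/slusmoko/slad_ast
:: ok


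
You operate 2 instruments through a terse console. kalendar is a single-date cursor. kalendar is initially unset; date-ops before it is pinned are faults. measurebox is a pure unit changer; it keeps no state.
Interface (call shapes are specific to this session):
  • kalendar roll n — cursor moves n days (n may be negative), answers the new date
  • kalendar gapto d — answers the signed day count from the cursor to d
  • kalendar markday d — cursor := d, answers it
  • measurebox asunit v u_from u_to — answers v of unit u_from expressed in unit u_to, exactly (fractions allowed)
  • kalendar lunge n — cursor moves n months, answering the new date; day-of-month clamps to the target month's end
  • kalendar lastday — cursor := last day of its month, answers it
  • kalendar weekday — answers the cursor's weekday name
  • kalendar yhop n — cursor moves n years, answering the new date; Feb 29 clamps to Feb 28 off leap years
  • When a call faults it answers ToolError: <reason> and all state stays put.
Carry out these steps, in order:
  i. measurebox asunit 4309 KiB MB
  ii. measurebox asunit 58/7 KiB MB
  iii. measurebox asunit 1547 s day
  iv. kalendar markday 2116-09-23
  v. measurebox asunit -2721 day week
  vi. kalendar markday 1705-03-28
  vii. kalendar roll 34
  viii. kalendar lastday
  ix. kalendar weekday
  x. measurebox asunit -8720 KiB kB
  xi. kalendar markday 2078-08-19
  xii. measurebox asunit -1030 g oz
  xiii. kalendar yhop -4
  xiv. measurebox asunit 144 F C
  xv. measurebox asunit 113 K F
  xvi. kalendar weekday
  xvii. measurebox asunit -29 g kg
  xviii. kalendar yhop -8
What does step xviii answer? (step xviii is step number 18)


Answer: 2066-08-19

Derivation:
Calling measurebox asunit passing v='4309', u_from='KiB', u_to='MB', and observe 68944/15625.
I try measurebox asunit passing v='58/7', u_from='KiB', u_to='MB': 928/109375.
I use measurebox asunit passing v='1547', u_from='s', u_to='day', — result: 1547/86400.
Invoking kalendar markday passing d='2116-09-23', which returns 2116-09-23.
I invoke measurebox asunit passing v='-2721', u_from='day', u_to='week', giving -2721/7.
I invoke kalendar markday passing d='1705-03-28', and see 1705-03-28.
Next I call kalendar roll passing n='34', giving 1705-05-01.
Using kalendar lastday(), and observe 1705-05-31.
Invoking kalendar weekday(), giving Sunday.
I invoke measurebox asunit passing v='-8720', u_from='KiB', u_to='kB', yielding -223232/25.
Invoking kalendar markday passing d='2078-08-19', and get 2078-08-19.
I try measurebox asunit passing v='-1030', u_from='g', u_to='oz', and observe -1648000000/45359237.
I call kalendar yhop passing n='-4', and observe 2074-08-19.
Calling measurebox asunit passing v='144', u_from='F', u_to='C', and observe 560/9.
Then measurebox asunit passing v='113', u_from='K', u_to='F', — result: -25627/100.
Now I run kalendar weekday, yielding Sunday.
Then measurebox asunit passing v='-29', u_from='g', u_to='kg', — result: -29/1000.
I call kalendar yhop passing n='-8', and get 2066-08-19.
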